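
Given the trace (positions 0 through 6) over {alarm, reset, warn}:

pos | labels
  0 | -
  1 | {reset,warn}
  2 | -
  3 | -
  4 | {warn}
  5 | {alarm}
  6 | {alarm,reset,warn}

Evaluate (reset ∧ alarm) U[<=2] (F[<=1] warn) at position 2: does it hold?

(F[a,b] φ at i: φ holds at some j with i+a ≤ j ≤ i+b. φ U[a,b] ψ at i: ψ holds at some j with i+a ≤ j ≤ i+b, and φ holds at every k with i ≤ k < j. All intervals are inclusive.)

False

Need some j in [2,4] with F[<=1] warn, and (reset ∧ alarm) at every k in [2,j-1].
  j=2: F[<=1] warn — fails (none in [2,3]).
  j=3: F[<=1] warn holds, but (reset ∧ alarm) fails at k=2 → not this j.
  j=4: F[<=1] warn holds, but (reset ∧ alarm) fails at k=2 → not this j.
No j in the window works → until fails.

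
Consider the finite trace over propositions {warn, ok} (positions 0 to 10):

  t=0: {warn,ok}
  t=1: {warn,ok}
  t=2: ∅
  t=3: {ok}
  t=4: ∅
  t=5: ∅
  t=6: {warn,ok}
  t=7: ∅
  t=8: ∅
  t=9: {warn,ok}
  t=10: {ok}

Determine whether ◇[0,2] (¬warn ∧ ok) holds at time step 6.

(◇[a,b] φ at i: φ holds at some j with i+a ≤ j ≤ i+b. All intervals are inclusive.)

No

Check (¬warn ∧ ok) at each j in [6,8]:
  j=6: false
  j=7: false
  j=8: false
No position in the window satisfies it → formula fails.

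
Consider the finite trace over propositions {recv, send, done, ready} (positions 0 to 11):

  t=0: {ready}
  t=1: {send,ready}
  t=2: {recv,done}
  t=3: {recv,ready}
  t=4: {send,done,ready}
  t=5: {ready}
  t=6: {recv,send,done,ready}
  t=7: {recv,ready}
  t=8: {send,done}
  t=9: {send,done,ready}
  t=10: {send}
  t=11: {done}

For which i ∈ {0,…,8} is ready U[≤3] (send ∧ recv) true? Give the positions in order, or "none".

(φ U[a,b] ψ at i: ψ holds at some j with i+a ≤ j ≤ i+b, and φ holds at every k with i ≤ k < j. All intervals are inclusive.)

3, 4, 5, 6

Evaluate at each i in [0,8]:
  i=0: ✗ (no rhs in [0,3])
  i=1: ✗ (no rhs in [1,4])
  i=2: ✗ (no rhs in [2,5])
  i=3: ✓ (rhs at j=6; lhs holds on [3,5])
  i=4: ✓ (rhs at j=6; lhs holds on [4,5])
  i=5: ✓ (rhs at j=6; lhs holds on [5,5])
  i=6: ✓ (rhs at j=6)
  i=7: ✗ (no rhs in [7,10])
  i=8: ✗ (no rhs in [8,11])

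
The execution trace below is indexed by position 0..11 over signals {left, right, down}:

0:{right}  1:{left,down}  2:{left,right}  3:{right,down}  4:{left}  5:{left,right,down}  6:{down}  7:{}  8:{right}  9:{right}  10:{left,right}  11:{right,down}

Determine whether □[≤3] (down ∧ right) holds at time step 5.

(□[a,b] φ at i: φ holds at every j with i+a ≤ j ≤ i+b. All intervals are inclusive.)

Check (down ∧ right) at every j in [5,8]:
  j=5: true
  j=6: false
  j=7: false
  j=8: false
Fails at j=6 → formula fails.

Does not hold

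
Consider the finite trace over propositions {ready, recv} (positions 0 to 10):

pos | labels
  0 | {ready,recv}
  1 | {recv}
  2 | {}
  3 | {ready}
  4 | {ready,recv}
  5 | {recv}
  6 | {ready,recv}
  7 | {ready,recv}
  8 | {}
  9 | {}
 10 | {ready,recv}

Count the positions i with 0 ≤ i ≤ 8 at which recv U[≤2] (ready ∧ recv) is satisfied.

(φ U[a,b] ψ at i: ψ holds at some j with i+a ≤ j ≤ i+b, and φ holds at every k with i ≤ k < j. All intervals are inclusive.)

Evaluate at each i in [0,8]:
  i=0: ✓ (rhs at j=0)
  i=1: ✗ (no rhs in [1,3])
  i=2: ✗ (lhs fails at k=2 before rhs at j=4)
  i=3: ✗ (lhs fails at k=3 before rhs at j=4)
  i=4: ✓ (rhs at j=4)
  i=5: ✓ (rhs at j=6; lhs holds on [5,5])
  i=6: ✓ (rhs at j=6)
  i=7: ✓ (rhs at j=7)
  i=8: ✗ (lhs fails at k=8 before rhs at j=10)
Positions where it holds: {0, 4, 5, 6, 7} → 5.

5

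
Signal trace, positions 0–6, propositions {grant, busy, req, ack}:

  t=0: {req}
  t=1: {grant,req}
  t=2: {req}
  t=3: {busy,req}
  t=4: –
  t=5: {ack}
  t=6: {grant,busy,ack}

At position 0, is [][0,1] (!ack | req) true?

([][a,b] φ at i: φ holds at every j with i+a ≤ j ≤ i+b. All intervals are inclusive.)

Check (!ack | req) at every j in [0,1]:
  j=0: true
  j=1: true
All positions satisfy it → formula holds.

Holds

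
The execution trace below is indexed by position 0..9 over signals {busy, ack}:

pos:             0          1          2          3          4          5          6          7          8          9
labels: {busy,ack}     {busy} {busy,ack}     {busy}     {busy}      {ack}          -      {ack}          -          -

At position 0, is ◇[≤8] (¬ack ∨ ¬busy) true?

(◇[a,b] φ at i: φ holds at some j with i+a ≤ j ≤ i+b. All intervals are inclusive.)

Check (¬ack ∨ ¬busy) at each j in [0,8]:
  j=0: false
  j=1: true
  j=2: false
  j=3: true
  j=4: true
  j=5: true
  j=6: true
  j=7: true
  j=8: true
Found at j=1 → formula holds.

Yes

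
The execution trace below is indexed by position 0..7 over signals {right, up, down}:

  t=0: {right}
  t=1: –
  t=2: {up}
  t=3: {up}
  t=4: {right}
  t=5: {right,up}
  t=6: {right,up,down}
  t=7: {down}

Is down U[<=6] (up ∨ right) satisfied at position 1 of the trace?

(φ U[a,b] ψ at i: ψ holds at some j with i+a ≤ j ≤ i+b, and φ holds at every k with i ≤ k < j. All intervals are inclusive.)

No

Need some j in [1,7] with (up ∨ right), and down at every k in [1,j-1].
  j=1: (up ∨ right) false.
  j=2: (up ∨ right) holds, but down fails at k=1 → not this j.
  j=3: (up ∨ right) holds, but down fails at k=1 → not this j.
  j=4: (up ∨ right) holds, but down fails at k=1 → not this j.
  j=5: (up ∨ right) holds, but down fails at k=1 → not this j.
  j=6: (up ∨ right) holds, but down fails at k=1 → not this j.
  j=7: (up ∨ right) false.
No j in the window works → until fails.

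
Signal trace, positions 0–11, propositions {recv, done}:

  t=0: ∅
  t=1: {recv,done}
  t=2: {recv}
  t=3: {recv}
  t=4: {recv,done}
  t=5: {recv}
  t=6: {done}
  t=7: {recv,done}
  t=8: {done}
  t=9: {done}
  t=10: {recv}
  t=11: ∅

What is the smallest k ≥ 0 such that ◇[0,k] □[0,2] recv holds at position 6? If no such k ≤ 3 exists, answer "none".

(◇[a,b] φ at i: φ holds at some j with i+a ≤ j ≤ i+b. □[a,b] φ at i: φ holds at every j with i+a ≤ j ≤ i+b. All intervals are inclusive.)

none

Scan j = 6,7,… for □[0,2] recv:
  j=6: fails
  j=7: fails
  j=8: fails
  j=9: fails
No j in [6,9] satisfies it → none.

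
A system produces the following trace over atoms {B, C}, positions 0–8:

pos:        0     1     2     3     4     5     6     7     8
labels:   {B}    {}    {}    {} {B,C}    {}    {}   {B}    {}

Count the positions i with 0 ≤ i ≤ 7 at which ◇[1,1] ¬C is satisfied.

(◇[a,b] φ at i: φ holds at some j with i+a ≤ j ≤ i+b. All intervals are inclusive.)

7

Evaluate at each i in [0,7]:
  i=0: ✓ (witness j=1)
  i=1: ✓ (witness j=2)
  i=2: ✓ (witness j=3)
  i=3: ✗ (none in [4,4])
  i=4: ✓ (witness j=5)
  i=5: ✓ (witness j=6)
  i=6: ✓ (witness j=7)
  i=7: ✓ (witness j=8)
Positions where it holds: {0, 1, 2, 4, 5, 6, 7} → 7.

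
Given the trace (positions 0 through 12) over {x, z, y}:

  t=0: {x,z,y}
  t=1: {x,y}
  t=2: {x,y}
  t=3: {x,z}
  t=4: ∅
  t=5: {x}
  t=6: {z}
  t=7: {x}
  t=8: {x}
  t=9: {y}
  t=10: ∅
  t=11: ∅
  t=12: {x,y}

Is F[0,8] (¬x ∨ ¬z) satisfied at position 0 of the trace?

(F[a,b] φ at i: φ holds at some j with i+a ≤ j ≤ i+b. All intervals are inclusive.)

Holds

Check (¬x ∨ ¬z) at each j in [0,8]:
  j=0: false
  j=1: true
  j=2: true
  j=3: false
  j=4: true
  j=5: true
  j=6: true
  j=7: true
  j=8: true
Found at j=1 → formula holds.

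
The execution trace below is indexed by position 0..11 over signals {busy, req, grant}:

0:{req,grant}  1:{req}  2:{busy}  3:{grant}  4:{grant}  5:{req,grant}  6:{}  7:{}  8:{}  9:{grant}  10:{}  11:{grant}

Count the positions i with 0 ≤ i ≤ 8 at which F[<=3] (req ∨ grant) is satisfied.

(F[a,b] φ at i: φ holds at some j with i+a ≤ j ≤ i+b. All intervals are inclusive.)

Evaluate at each i in [0,8]:
  i=0: ✓ (witness j=0)
  i=1: ✓ (witness j=1)
  i=2: ✓ (witness j=3)
  i=3: ✓ (witness j=3)
  i=4: ✓ (witness j=4)
  i=5: ✓ (witness j=5)
  i=6: ✓ (witness j=9)
  i=7: ✓ (witness j=9)
  i=8: ✓ (witness j=9)
Positions where it holds: {0, 1, 2, 3, 4, 5, 6, 7, 8} → 9.

9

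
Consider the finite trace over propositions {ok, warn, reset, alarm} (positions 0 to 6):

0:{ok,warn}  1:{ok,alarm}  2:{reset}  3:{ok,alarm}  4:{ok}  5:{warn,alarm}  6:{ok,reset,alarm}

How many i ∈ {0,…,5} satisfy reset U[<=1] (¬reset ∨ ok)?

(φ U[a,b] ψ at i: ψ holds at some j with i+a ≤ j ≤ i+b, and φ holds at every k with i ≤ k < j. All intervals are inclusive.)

Evaluate at each i in [0,5]:
  i=0: ✓ (rhs at j=0)
  i=1: ✓ (rhs at j=1)
  i=2: ✓ (rhs at j=3; lhs holds on [2,2])
  i=3: ✓ (rhs at j=3)
  i=4: ✓ (rhs at j=4)
  i=5: ✓ (rhs at j=5)
Positions where it holds: {0, 1, 2, 3, 4, 5} → 6.

6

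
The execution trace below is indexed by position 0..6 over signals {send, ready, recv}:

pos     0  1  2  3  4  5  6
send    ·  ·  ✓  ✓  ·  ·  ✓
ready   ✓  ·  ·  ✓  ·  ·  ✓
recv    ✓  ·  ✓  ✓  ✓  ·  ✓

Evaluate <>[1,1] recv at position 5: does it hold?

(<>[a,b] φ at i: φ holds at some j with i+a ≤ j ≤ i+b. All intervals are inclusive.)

Yes

Check recv at each j in [6,6]:
  j=6: true
Found at j=6 → formula holds.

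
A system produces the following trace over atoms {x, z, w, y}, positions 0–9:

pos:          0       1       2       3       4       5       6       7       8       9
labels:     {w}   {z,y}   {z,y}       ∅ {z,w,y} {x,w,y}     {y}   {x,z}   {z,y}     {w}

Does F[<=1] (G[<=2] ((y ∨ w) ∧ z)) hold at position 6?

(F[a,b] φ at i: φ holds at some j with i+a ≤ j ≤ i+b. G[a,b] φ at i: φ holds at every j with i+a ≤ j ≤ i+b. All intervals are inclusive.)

Check G[<=2] ((y ∨ w) ∧ z) at each j in [6,7]:
  j=6: fails at 6
  j=7: fails at 7
No position in the window satisfies it → formula fails.

No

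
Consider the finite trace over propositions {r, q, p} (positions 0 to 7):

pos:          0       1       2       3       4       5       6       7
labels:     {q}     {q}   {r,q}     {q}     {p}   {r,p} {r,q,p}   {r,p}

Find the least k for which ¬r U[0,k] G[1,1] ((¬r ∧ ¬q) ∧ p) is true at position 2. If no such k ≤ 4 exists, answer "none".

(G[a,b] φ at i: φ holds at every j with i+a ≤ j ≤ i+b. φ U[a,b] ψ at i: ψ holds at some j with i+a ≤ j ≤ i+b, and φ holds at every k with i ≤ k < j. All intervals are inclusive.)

none

Need earliest j ≥ 2 with G[1,1] ((¬r ∧ ¬q) ∧ p), and ¬r at every k in [2,j-1].
  j=2: rhs fails.
  j=3: rhs holds but lhs fails at k=2.
  j=4: rhs fails.
  j=5: rhs fails.
  j=6: rhs fails.
No witness within the range → none.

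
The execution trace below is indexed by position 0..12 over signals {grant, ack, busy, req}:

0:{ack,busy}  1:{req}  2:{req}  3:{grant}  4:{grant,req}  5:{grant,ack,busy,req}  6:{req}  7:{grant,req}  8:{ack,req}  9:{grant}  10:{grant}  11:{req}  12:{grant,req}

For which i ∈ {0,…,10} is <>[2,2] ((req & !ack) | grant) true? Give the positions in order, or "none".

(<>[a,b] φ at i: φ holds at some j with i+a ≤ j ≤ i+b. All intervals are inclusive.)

Evaluate at each i in [0,10]:
  i=0: ✓ (witness j=2)
  i=1: ✓ (witness j=3)
  i=2: ✓ (witness j=4)
  i=3: ✓ (witness j=5)
  i=4: ✓ (witness j=6)
  i=5: ✓ (witness j=7)
  i=6: ✗ (none in [8,8])
  i=7: ✓ (witness j=9)
  i=8: ✓ (witness j=10)
  i=9: ✓ (witness j=11)
  i=10: ✓ (witness j=12)

0, 1, 2, 3, 4, 5, 7, 8, 9, 10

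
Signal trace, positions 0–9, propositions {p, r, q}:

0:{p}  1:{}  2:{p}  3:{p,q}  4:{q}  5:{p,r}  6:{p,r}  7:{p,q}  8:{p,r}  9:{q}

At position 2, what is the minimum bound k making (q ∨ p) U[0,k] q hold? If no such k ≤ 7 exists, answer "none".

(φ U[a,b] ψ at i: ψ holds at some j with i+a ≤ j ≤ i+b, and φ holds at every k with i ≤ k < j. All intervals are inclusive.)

1

Need earliest j ≥ 2 with q, and (q ∨ p) at every k in [2,j-1].
  j=2: rhs fails.
  j=3: rhs holds; lhs holds on [2,2]. k = 1.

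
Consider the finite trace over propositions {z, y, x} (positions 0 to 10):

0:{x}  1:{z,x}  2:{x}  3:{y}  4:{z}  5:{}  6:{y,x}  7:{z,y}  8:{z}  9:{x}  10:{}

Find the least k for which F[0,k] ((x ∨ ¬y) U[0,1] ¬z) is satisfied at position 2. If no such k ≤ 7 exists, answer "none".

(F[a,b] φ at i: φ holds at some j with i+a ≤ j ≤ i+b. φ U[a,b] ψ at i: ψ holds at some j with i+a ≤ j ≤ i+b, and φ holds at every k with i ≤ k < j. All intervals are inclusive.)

0

Scan j = 2,3,… for ((x ∨ ¬y) U[0,1] ¬z):
  j=2: holds
First hit at j=2, so smallest k = 2-2 = 0.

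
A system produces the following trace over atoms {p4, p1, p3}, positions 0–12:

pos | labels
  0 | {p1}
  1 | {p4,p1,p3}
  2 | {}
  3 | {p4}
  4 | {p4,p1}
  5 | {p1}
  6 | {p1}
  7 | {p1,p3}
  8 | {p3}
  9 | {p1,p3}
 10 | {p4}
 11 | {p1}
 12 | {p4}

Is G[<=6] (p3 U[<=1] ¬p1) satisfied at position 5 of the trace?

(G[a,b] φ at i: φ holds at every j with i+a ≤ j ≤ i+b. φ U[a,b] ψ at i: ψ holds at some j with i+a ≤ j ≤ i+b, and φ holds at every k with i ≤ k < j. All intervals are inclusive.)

Check (p3 U[<=1] ¬p1) at every j in [5,11]:
  j=5: fails
  j=6: fails
  j=7: holds
  j=8: holds
  j=9: holds
  j=10: holds
  j=11: fails
Fails at j=5 → formula fails.

False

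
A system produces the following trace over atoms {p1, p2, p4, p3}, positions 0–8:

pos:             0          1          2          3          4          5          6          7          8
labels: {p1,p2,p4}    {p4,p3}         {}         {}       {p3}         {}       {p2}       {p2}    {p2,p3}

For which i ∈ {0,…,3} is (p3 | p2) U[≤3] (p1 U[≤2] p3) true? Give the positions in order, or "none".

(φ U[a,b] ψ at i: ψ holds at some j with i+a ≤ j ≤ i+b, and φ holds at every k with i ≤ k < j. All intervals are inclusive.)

0, 1

Evaluate at each i in [0,3]:
  i=0: ✓ (rhs at j=0)
  i=1: ✓ (rhs at j=1)
  i=2: ✗ (lhs fails at k=2 before rhs at j=4)
  i=3: ✗ (lhs fails at k=3 before rhs at j=4)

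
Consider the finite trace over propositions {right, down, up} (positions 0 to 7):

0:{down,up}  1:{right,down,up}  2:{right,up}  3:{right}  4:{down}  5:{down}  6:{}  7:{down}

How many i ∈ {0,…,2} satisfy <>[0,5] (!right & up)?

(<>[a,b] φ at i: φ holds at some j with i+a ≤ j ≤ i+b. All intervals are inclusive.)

Evaluate at each i in [0,2]:
  i=0: ✓ (witness j=0)
  i=1: ✗ (none in [1,6])
  i=2: ✗ (none in [2,7])
Positions where it holds: {0} → 1.

1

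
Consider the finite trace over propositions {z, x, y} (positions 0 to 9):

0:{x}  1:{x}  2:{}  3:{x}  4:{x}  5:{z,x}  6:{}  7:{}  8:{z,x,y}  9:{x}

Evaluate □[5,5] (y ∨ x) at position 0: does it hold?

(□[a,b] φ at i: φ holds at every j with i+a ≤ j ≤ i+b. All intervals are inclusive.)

Yes

Check (y ∨ x) at every j in [5,5]:
  j=5: true
All positions satisfy it → formula holds.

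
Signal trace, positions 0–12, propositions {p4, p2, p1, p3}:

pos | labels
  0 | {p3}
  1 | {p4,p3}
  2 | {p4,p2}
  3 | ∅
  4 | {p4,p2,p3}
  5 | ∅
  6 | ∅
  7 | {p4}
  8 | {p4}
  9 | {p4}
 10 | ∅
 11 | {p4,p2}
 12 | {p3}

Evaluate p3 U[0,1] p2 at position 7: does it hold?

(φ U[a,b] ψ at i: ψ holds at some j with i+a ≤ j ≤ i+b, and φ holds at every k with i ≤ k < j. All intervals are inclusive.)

Need some j in [7,8] with p2, and p3 at every k in [7,j-1].
  j=7: p2 false.
  j=8: p2 false.
No j in the window works → until fails.

Does not hold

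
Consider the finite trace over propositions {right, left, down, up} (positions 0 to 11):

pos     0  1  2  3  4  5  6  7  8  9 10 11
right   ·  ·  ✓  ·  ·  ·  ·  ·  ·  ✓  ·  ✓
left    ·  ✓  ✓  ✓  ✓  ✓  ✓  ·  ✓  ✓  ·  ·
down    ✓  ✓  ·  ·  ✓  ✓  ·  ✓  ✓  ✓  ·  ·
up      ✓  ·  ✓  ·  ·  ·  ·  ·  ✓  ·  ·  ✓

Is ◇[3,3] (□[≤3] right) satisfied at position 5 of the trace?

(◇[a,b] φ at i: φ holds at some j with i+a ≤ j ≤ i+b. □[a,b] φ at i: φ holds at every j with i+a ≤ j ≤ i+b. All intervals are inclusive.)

Check □[≤3] right at each j in [8,8]:
  j=8: fails at 8
No position in the window satisfies it → formula fails.

Does not hold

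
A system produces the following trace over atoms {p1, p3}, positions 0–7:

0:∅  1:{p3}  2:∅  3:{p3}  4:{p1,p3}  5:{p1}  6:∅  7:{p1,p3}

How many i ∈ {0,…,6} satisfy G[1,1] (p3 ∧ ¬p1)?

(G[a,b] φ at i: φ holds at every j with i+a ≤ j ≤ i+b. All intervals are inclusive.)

2

Evaluate at each i in [0,6]:
  i=0: ✓ (all of [1,1])
  i=1: ✗ (fails at j=2)
  i=2: ✓ (all of [3,3])
  i=3: ✗ (fails at j=4)
  i=4: ✗ (fails at j=5)
  i=5: ✗ (fails at j=6)
  i=6: ✗ (fails at j=7)
Positions where it holds: {0, 2} → 2.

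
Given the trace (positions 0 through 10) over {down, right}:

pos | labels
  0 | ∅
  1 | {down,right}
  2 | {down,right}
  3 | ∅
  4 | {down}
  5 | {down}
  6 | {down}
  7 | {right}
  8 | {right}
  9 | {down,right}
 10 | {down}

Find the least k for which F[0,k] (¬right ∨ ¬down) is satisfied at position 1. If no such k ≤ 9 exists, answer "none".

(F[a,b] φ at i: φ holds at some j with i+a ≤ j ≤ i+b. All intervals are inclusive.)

Scan j = 1,2,… for (¬right ∨ ¬down):
  j=1: fails
  j=2: fails
  j=3: holds
First hit at j=3, so smallest k = 3-1 = 2.

2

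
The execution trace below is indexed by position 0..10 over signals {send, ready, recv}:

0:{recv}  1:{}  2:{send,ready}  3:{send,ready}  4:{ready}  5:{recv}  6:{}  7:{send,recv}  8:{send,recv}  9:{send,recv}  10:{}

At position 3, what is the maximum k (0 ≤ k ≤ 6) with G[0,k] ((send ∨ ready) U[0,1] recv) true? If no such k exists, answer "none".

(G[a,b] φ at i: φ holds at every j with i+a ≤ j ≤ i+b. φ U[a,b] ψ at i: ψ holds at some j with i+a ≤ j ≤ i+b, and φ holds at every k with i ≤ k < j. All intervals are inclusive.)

none

((send ∨ ready) U[0,1] recv) must hold from j=3 onward; find where it first fails.
  j=3: fails → no k works.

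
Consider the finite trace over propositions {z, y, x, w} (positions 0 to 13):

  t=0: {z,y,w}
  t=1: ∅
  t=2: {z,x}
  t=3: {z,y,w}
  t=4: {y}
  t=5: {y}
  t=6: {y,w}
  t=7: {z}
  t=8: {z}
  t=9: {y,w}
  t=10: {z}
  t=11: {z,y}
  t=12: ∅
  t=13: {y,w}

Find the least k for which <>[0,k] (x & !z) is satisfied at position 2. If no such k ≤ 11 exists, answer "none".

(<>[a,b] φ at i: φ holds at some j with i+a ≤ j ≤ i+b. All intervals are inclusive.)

none

Scan j = 2,3,… for (x & !z):
  j=2: fails
  j=3: fails
  j=4: fails
  j=5: fails
  j=6: fails
  j=7: fails
  j=8: fails
  j=9: fails
  j=10: fails
  j=11: fails
  j=12: fails
  j=13: fails
No j in [2,13] satisfies it → none.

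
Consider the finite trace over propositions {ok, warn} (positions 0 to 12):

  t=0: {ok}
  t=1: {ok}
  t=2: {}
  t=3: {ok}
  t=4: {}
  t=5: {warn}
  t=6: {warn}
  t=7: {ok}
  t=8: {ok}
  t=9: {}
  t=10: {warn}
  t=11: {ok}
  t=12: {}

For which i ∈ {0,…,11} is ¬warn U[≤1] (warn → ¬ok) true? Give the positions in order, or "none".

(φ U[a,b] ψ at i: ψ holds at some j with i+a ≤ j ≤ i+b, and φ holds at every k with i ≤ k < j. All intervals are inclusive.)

0, 1, 2, 3, 4, 5, 6, 7, 8, 9, 10, 11

Evaluate at each i in [0,11]:
  i=0: ✓ (rhs at j=0)
  i=1: ✓ (rhs at j=1)
  i=2: ✓ (rhs at j=2)
  i=3: ✓ (rhs at j=3)
  i=4: ✓ (rhs at j=4)
  i=5: ✓ (rhs at j=5)
  i=6: ✓ (rhs at j=6)
  i=7: ✓ (rhs at j=7)
  i=8: ✓ (rhs at j=8)
  i=9: ✓ (rhs at j=9)
  i=10: ✓ (rhs at j=10)
  i=11: ✓ (rhs at j=11)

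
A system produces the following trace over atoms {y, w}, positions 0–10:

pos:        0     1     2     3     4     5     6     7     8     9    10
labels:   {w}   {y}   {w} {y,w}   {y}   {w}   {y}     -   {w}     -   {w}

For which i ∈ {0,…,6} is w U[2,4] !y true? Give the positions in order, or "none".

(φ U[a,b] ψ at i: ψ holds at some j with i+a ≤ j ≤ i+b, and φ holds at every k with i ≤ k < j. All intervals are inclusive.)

none

Evaluate at each i in [0,6]:
  i=0: ✗ (lhs fails at k=1 before rhs at j=2)
  i=1: ✗ (lhs fails at k=1 before rhs at j=5)
  i=2: ✗ (lhs fails at k=4 before rhs at j=5)
  i=3: ✗ (lhs fails at k=4 before rhs at j=5)
  i=4: ✗ (lhs fails at k=4 before rhs at j=7)
  i=5: ✗ (lhs fails at k=6 before rhs at j=7)
  i=6: ✗ (lhs fails at k=6 before rhs at j=8)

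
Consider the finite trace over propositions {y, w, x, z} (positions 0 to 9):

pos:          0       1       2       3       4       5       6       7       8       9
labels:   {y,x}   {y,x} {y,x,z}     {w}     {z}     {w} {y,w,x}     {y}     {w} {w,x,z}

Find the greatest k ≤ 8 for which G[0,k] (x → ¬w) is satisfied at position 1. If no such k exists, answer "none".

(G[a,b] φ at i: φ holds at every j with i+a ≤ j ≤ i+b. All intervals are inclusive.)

(x → ¬w) must hold from j=1 onward; find where it first fails.
  j=1: holds
  j=2: holds
  j=3: holds
  j=4: holds
  j=5: holds
  j=6: fails
Holds on [1,5], so largest k = 4.

4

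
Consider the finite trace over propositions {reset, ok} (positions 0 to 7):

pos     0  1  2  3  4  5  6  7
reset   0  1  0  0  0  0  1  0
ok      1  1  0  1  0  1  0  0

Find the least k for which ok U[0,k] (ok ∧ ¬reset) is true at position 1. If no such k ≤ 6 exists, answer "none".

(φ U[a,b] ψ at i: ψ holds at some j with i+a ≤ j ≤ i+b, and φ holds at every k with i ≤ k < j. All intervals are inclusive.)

Need earliest j ≥ 1 with (ok ∧ ¬reset), and ok at every k in [1,j-1].
  j=1: rhs fails.
  j=2: rhs fails.
  j=3: rhs holds but lhs fails at k=2.
  j=4: rhs fails.
  j=5: rhs holds but lhs fails at k=2.
  j=6: rhs fails.
  j=7: rhs fails.
No witness within the range → none.

none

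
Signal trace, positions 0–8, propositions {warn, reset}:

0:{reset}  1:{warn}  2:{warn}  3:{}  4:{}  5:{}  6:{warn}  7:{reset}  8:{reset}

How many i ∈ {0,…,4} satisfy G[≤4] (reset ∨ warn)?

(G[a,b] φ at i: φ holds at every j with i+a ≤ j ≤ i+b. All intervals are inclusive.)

Evaluate at each i in [0,4]:
  i=0: ✗ (fails at j=3)
  i=1: ✗ (fails at j=3)
  i=2: ✗ (fails at j=3)
  i=3: ✗ (fails at j=3)
  i=4: ✗ (fails at j=4)
Positions where it holds: {} → 0.

0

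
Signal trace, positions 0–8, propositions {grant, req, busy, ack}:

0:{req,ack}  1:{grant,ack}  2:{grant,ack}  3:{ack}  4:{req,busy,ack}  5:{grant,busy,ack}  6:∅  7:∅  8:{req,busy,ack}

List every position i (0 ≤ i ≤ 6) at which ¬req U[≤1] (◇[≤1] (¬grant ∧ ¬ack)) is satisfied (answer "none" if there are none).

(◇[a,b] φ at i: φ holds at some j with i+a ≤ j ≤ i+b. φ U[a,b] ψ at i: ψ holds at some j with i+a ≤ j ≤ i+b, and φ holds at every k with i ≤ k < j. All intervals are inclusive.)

Evaluate at each i in [0,6]:
  i=0: ✗ (no rhs in [0,1])
  i=1: ✗ (no rhs in [1,2])
  i=2: ✗ (no rhs in [2,3])
  i=3: ✗ (no rhs in [3,4])
  i=4: ✗ (lhs fails at k=4 before rhs at j=5)
  i=5: ✓ (rhs at j=5)
  i=6: ✓ (rhs at j=6)

5, 6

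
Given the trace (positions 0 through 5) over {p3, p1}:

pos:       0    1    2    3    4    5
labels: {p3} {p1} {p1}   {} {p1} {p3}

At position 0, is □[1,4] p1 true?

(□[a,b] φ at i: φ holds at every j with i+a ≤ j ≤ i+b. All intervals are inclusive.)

Does not hold

Check p1 at every j in [1,4]:
  j=1: true
  j=2: true
  j=3: false
  j=4: true
Fails at j=3 → formula fails.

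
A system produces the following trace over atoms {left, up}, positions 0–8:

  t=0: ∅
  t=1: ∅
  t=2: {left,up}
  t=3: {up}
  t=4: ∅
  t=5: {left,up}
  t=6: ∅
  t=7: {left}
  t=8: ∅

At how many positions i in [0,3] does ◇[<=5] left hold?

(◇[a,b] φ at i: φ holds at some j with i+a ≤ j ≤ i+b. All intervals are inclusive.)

4

Evaluate at each i in [0,3]:
  i=0: ✓ (witness j=2)
  i=1: ✓ (witness j=2)
  i=2: ✓ (witness j=2)
  i=3: ✓ (witness j=5)
Positions where it holds: {0, 1, 2, 3} → 4.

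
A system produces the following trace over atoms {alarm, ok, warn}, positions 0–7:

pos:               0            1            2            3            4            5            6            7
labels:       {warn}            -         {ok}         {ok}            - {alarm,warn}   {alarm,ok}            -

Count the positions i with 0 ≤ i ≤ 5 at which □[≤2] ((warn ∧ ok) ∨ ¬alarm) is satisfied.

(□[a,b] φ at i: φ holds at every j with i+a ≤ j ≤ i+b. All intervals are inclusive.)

3

Evaluate at each i in [0,5]:
  i=0: ✓ (all of [0,2])
  i=1: ✓ (all of [1,3])
  i=2: ✓ (all of [2,4])
  i=3: ✗ (fails at j=5)
  i=4: ✗ (fails at j=5)
  i=5: ✗ (fails at j=5)
Positions where it holds: {0, 1, 2} → 3.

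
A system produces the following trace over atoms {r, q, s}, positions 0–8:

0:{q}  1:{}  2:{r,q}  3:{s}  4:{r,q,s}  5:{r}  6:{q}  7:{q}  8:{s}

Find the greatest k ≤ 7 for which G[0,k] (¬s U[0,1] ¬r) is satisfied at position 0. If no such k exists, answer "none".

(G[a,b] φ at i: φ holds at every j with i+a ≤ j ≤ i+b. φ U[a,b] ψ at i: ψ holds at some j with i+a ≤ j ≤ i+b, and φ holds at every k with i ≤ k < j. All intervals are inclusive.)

3

(¬s U[0,1] ¬r) must hold from j=0 onward; find where it first fails.
  j=0: holds
  j=1: holds
  j=2: holds
  j=3: holds
  j=4: fails
Holds on [0,3], so largest k = 3.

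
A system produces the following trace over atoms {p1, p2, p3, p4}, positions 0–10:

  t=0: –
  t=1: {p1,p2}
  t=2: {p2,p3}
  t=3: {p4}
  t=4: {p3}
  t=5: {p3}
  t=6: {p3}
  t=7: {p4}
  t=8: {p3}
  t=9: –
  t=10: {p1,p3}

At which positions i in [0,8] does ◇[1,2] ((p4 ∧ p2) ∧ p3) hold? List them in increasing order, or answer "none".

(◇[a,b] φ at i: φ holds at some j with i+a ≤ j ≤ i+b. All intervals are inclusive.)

none

Evaluate at each i in [0,8]:
  i=0: ✗ (none in [1,2])
  i=1: ✗ (none in [2,3])
  i=2: ✗ (none in [3,4])
  i=3: ✗ (none in [4,5])
  i=4: ✗ (none in [5,6])
  i=5: ✗ (none in [6,7])
  i=6: ✗ (none in [7,8])
  i=7: ✗ (none in [8,9])
  i=8: ✗ (none in [9,10])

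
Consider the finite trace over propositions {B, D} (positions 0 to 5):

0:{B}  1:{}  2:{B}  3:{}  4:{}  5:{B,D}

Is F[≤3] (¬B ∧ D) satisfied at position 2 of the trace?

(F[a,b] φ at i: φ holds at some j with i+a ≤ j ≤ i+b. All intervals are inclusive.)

False

Check (¬B ∧ D) at each j in [2,5]:
  j=2: false
  j=3: false
  j=4: false
  j=5: false
No position in the window satisfies it → formula fails.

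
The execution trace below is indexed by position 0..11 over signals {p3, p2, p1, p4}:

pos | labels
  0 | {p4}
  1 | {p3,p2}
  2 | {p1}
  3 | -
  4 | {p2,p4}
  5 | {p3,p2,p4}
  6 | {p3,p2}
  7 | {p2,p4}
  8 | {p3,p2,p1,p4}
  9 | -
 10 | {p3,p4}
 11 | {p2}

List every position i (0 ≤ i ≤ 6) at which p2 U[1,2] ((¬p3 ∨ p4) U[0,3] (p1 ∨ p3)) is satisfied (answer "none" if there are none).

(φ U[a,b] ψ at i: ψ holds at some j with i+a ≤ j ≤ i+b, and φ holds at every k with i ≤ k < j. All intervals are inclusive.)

Evaluate at each i in [0,6]:
  i=0: ✗ (lhs fails at k=0 before rhs at j=1)
  i=1: ✓ (rhs at j=2; lhs holds on [1,1])
  i=2: ✗ (lhs fails at k=2 before rhs at j=3)
  i=3: ✗ (lhs fails at k=3 before rhs at j=4)
  i=4: ✓ (rhs at j=5; lhs holds on [4,4])
  i=5: ✓ (rhs at j=6; lhs holds on [5,5])
  i=6: ✓ (rhs at j=7; lhs holds on [6,6])

1, 4, 5, 6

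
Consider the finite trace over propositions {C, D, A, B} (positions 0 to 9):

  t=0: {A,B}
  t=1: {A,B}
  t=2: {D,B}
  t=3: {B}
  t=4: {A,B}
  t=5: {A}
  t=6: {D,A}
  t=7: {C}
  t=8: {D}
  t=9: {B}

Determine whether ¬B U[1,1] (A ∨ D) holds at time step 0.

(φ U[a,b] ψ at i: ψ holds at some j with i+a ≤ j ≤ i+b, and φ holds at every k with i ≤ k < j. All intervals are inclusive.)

Need some j in [1,1] with (A ∨ D), and ¬B at every k in [0,j-1].
  j=1: (A ∨ D) holds, but ¬B fails at k=0 → not this j.
No j in the window works → until fails.

Does not hold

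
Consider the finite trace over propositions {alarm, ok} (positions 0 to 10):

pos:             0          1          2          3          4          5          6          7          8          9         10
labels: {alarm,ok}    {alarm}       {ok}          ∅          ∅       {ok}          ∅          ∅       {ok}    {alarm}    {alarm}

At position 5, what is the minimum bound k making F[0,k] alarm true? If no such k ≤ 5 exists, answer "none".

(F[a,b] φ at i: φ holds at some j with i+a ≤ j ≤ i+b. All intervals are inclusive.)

4

Scan j = 5,6,… for alarm:
  j=5: fails
  j=6: fails
  j=7: fails
  j=8: fails
  j=9: holds
First hit at j=9, so smallest k = 9-5 = 4.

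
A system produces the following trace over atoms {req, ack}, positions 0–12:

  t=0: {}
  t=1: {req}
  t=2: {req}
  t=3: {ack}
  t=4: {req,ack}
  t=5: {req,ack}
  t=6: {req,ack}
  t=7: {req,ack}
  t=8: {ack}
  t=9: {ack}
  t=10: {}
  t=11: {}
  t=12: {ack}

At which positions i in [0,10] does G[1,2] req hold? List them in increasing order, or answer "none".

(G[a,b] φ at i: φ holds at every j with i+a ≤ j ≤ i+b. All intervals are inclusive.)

Evaluate at each i in [0,10]:
  i=0: ✓ (all of [1,2])
  i=1: ✗ (fails at j=3)
  i=2: ✗ (fails at j=3)
  i=3: ✓ (all of [4,5])
  i=4: ✓ (all of [5,6])
  i=5: ✓ (all of [6,7])
  i=6: ✗ (fails at j=8)
  i=7: ✗ (fails at j=8)
  i=8: ✗ (fails at j=9)
  i=9: ✗ (fails at j=10)
  i=10: ✗ (fails at j=11)

0, 3, 4, 5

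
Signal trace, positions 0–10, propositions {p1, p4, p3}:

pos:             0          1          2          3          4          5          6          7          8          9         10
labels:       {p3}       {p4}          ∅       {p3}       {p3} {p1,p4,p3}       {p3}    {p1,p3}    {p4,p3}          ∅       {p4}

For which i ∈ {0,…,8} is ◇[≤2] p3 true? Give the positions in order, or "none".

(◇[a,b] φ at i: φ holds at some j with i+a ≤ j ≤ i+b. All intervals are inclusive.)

0, 1, 2, 3, 4, 5, 6, 7, 8

Evaluate at each i in [0,8]:
  i=0: ✓ (witness j=0)
  i=1: ✓ (witness j=3)
  i=2: ✓ (witness j=3)
  i=3: ✓ (witness j=3)
  i=4: ✓ (witness j=4)
  i=5: ✓ (witness j=5)
  i=6: ✓ (witness j=6)
  i=7: ✓ (witness j=7)
  i=8: ✓ (witness j=8)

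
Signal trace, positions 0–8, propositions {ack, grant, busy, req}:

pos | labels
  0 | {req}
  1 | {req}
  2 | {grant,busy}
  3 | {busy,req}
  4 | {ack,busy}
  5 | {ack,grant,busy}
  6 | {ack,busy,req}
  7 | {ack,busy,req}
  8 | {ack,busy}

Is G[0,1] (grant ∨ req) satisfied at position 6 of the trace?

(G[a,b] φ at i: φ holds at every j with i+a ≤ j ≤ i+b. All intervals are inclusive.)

True

Check (grant ∨ req) at every j in [6,7]:
  j=6: true
  j=7: true
All positions satisfy it → formula holds.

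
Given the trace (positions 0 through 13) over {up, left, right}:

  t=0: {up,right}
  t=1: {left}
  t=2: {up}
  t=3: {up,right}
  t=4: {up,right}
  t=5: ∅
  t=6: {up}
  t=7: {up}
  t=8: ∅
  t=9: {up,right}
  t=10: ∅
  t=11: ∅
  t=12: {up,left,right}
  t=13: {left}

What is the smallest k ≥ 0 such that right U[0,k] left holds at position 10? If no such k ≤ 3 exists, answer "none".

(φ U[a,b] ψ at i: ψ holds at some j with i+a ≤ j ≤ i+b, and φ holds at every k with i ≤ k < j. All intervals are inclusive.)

Need earliest j ≥ 10 with left, and right at every k in [10,j-1].
  j=10: rhs fails.
  j=11: rhs fails.
  j=12: rhs holds but lhs fails at k=10.
  j=13: rhs holds but lhs fails at k=10.
No witness within the range → none.

none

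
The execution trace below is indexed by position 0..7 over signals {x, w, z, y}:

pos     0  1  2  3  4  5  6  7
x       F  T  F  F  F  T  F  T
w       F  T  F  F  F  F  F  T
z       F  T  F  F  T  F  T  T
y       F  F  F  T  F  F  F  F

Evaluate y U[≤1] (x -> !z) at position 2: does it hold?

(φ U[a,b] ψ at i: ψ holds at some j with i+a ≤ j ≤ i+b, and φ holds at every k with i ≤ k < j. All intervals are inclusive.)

Need some j in [2,3] with (x -> !z), and y at every k in [2,j-1].
  j=2: (x -> !z) holds; no prefix to check → satisfied.

Holds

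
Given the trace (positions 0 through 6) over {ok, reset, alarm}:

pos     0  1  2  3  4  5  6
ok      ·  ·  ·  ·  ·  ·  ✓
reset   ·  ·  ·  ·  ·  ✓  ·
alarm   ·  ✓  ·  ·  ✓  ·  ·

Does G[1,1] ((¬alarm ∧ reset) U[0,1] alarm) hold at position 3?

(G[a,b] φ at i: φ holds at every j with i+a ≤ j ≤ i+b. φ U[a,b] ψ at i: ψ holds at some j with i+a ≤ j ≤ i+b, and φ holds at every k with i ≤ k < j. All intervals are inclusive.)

Check ((¬alarm ∧ reset) U[0,1] alarm) at every j in [4,4]:
  j=4: holds
All positions satisfy it → formula holds.

True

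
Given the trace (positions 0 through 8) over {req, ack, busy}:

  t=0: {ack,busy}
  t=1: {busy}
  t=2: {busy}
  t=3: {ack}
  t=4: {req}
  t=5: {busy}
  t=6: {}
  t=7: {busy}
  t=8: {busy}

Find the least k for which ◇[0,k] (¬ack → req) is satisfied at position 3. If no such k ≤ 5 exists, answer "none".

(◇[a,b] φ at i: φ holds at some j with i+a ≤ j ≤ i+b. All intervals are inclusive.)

0

Scan j = 3,4,… for (¬ack → req):
  j=3: holds
First hit at j=3, so smallest k = 3-3 = 0.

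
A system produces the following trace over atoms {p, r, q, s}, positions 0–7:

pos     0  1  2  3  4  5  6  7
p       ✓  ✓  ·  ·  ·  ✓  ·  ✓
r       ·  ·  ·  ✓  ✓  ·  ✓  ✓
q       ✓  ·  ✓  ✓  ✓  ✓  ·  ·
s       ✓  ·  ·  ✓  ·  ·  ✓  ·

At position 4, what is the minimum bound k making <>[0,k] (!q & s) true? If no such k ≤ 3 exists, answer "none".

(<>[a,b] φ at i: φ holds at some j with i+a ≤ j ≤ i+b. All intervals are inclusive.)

Scan j = 4,5,… for (!q & s):
  j=4: fails
  j=5: fails
  j=6: holds
First hit at j=6, so smallest k = 6-4 = 2.

2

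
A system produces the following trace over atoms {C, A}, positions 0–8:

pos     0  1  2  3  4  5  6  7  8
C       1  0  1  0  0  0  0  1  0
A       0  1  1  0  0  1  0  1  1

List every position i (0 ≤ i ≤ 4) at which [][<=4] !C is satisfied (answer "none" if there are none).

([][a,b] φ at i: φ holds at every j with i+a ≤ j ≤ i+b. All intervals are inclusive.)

none

Evaluate at each i in [0,4]:
  i=0: ✗ (fails at j=0)
  i=1: ✗ (fails at j=2)
  i=2: ✗ (fails at j=2)
  i=3: ✗ (fails at j=7)
  i=4: ✗ (fails at j=7)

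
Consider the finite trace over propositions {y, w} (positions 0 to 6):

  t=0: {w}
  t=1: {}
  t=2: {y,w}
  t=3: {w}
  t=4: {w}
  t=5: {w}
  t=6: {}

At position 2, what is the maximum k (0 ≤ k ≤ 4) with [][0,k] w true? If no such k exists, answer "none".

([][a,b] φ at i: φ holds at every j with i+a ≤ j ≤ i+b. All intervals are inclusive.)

3

w must hold from j=2 onward; find where it first fails.
  j=2: holds
  j=3: holds
  j=4: holds
  j=5: holds
  j=6: fails
Holds on [2,5], so largest k = 3.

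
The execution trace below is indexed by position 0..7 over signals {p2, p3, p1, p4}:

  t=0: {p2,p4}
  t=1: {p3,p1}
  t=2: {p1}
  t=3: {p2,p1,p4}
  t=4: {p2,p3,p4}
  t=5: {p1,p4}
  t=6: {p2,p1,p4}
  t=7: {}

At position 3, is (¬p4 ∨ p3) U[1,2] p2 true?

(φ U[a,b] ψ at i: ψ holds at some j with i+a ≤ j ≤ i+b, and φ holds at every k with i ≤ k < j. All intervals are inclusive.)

Need some j in [4,5] with p2, and (¬p4 ∨ p3) at every k in [3,j-1].
  j=4: p2 holds, but (¬p4 ∨ p3) fails at k=3 → not this j.
  j=5: p2 false.
No j in the window works → until fails.

No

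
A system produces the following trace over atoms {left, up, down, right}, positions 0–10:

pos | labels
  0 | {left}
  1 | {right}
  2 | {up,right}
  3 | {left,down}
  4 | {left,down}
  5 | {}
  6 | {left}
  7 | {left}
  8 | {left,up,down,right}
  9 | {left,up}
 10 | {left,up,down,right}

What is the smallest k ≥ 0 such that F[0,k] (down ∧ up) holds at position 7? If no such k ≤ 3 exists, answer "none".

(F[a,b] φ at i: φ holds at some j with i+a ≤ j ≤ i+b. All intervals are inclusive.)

Scan j = 7,8,… for (down ∧ up):
  j=7: fails
  j=8: holds
First hit at j=8, so smallest k = 8-7 = 1.

1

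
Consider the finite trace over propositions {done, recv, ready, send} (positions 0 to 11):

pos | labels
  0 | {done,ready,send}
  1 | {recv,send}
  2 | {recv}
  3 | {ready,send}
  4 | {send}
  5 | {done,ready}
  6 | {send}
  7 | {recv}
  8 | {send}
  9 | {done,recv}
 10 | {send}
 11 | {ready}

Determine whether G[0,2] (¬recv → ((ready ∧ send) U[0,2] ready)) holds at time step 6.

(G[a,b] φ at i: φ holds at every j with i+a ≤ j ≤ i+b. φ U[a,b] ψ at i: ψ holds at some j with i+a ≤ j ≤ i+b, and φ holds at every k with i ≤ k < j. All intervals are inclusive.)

Does not hold

Check (¬recv → ((ready ∧ send) U[0,2] ready)) at every j in [6,8]:
  j=6: antecedent true; consequent fails → ✗
  j=7: antecedent false → ✓
  j=8: antecedent true; consequent fails → ✗
Fails at j=6 → formula fails.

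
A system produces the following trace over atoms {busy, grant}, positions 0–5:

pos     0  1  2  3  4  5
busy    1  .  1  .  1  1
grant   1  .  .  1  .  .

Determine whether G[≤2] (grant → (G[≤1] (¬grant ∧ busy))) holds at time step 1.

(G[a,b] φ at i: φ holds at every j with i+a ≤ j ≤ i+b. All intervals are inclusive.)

False

Check (grant → (G[≤1] (¬grant ∧ busy))) at every j in [1,3]:
  j=1: antecedent false → ✓
  j=2: antecedent false → ✓
  j=3: antecedent true; consequent fails at 3 → ✗
Fails at j=3 → formula fails.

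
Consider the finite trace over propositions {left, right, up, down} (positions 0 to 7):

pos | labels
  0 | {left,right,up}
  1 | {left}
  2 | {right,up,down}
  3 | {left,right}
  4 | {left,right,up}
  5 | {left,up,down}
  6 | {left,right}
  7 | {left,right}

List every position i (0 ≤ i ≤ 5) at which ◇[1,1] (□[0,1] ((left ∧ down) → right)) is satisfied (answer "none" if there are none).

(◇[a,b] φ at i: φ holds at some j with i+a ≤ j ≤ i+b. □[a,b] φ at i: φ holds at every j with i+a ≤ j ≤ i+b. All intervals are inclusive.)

Evaluate at each i in [0,5]:
  i=0: ✓ (witness j=1)
  i=1: ✓ (witness j=2)
  i=2: ✓ (witness j=3)
  i=3: ✗ (none in [4,4])
  i=4: ✗ (none in [5,5])
  i=5: ✓ (witness j=6)

0, 1, 2, 5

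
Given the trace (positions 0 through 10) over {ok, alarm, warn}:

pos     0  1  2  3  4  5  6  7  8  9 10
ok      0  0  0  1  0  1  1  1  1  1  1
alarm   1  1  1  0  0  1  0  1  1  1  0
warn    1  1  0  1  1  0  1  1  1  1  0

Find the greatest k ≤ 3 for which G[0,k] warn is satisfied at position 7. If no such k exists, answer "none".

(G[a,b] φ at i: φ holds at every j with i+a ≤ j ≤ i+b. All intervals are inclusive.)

2

warn must hold from j=7 onward; find where it first fails.
  j=7: holds
  j=8: holds
  j=9: holds
  j=10: fails
Holds on [7,9], so largest k = 2.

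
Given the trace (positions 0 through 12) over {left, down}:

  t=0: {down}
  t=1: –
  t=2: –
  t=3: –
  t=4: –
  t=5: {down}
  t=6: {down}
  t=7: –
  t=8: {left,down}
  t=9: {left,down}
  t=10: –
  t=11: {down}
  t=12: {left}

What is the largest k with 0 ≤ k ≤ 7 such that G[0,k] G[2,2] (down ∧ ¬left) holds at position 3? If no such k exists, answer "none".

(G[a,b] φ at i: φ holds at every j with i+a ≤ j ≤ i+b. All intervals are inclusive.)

1

G[2,2] (down ∧ ¬left) must hold from j=3 onward; find where it first fails.
  j=3: holds
  j=4: holds
  j=5: fails
Holds on [3,4], so largest k = 1.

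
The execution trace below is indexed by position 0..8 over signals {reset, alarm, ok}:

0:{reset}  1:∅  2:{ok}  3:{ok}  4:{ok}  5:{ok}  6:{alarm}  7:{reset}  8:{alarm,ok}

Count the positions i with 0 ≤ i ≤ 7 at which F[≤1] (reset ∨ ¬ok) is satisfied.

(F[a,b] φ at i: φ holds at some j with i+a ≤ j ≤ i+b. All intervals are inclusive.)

Evaluate at each i in [0,7]:
  i=0: ✓ (witness j=0)
  i=1: ✓ (witness j=1)
  i=2: ✗ (none in [2,3])
  i=3: ✗ (none in [3,4])
  i=4: ✗ (none in [4,5])
  i=5: ✓ (witness j=6)
  i=6: ✓ (witness j=6)
  i=7: ✓ (witness j=7)
Positions where it holds: {0, 1, 5, 6, 7} → 5.

5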